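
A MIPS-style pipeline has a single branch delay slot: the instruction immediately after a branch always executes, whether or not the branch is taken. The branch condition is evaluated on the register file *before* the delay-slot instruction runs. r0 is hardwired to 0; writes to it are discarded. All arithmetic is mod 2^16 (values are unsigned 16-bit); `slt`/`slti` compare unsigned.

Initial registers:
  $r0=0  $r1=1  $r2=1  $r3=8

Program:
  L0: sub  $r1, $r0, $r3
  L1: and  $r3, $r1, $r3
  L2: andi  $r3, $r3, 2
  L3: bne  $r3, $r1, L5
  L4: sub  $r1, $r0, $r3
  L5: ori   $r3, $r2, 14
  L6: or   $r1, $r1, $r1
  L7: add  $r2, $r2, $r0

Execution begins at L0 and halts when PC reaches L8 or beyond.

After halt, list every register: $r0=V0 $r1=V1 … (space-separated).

$r0=0 $r1=0 $r2=1 $r3=15

PC=0  sub  $r1, $r0, $r3     | $r0=0 $r1=65528 $r2=1 $r3=8
PC=1  and  $r3, $r1, $r3     | $r0=0 $r1=65528 $r2=1 $r3=8
PC=2  andi  $r3, $r3, 2      | $r0=0 $r1=65528 $r2=1 $r3=0
PC=3  bne  $r3, $r1, L5      | $r0=0 $r1=65528 $r2=1 $r3=0  [TAKEN]
PC=4  sub  $r1, $r0, $r3     | $r0=0 $r1=0 $r2=1 $r3=0
PC=5  ori   $r3, $r2, 14     | $r0=0 $r1=0 $r2=1 $r3=15
PC=6  or   $r1, $r1, $r1     | $r0=0 $r1=0 $r2=1 $r3=15
PC=7  add  $r2, $r2, $r0     | $r0=0 $r1=0 $r2=1 $r3=15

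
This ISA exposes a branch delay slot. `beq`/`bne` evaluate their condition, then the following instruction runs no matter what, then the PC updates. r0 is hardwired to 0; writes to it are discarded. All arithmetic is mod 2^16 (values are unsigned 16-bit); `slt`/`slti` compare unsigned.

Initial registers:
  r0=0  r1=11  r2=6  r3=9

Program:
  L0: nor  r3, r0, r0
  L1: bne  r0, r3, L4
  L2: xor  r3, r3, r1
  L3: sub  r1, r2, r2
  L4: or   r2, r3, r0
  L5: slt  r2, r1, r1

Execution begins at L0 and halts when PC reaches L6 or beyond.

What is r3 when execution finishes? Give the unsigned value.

#0 nor  r3, r0, r0 ; 0/11/6/65535
#1 bne  r0, r3, L4 ; 0/11/6/65535 ; →target
#2 xor  r3, r3, r1 ; 0/11/6/65524
#4 or   r2, r3, r0 ; 0/11/65524/65524
#5 slt  r2, r1, r1 ; 0/11/0/65524

65524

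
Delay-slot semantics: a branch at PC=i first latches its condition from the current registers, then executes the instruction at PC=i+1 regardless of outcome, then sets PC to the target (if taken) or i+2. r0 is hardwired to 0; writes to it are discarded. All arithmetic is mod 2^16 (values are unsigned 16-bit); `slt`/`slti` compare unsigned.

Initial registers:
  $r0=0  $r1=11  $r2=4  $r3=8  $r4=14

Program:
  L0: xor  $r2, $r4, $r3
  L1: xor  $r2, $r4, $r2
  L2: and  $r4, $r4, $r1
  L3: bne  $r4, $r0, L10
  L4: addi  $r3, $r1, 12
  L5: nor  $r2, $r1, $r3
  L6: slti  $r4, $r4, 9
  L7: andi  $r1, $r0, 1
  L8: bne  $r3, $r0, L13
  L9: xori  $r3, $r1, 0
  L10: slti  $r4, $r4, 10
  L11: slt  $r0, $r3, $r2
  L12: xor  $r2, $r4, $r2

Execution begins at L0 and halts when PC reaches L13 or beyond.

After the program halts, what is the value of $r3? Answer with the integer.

#0 xor  $r2, $r4, $r3 ; 0/11/6/8/14
#1 xor  $r2, $r4, $r2 ; 0/11/8/8/14
#2 and  $r4, $r4, $r1 ; 0/11/8/8/10
#3 bne  $r4, $r0, L10 ; 0/11/8/8/10 ; →target
#4 addi  $r3, $r1, 12 ; 0/11/8/23/10
#10 slti  $r4, $r4, 10 ; 0/11/8/23/0
#11 slt  $r0, $r3, $r2 ; 0/11/8/23/0
#12 xor  $r2, $r4, $r2 ; 0/11/8/23/0

23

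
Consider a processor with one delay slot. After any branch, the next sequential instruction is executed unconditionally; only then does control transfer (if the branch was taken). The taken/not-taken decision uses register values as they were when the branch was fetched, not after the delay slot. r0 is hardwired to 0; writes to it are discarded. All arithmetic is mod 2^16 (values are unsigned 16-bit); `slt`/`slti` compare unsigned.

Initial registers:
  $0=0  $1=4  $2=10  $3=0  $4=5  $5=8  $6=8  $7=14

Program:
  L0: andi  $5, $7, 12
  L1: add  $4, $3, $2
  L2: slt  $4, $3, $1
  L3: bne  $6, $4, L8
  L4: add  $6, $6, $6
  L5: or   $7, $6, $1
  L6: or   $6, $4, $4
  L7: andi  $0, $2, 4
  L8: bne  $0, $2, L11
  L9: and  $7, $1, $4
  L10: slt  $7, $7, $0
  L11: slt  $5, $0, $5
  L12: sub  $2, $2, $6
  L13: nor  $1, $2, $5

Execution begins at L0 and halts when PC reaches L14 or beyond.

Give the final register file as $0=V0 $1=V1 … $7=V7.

#0 andi  $5, $7, 12 ; 0/4/10/0/5/12/8/14
#1 add  $4, $3, $2 ; 0/4/10/0/10/12/8/14
#2 slt  $4, $3, $1 ; 0/4/10/0/1/12/8/14
#3 bne  $6, $4, L8 ; 0/4/10/0/1/12/8/14 ; →target
#4 add  $6, $6, $6 ; 0/4/10/0/1/12/16/14
#8 bne  $0, $2, L11 ; 0/4/10/0/1/12/16/14 ; →target
#9 and  $7, $1, $4 ; 0/4/10/0/1/12/16/0
#11 slt  $5, $0, $5 ; 0/4/10/0/1/1/16/0
#12 sub  $2, $2, $6 ; 0/4/65530/0/1/1/16/0
#13 nor  $1, $2, $5 ; 0/4/65530/0/1/1/16/0

$0=0 $1=4 $2=65530 $3=0 $4=1 $5=1 $6=16 $7=0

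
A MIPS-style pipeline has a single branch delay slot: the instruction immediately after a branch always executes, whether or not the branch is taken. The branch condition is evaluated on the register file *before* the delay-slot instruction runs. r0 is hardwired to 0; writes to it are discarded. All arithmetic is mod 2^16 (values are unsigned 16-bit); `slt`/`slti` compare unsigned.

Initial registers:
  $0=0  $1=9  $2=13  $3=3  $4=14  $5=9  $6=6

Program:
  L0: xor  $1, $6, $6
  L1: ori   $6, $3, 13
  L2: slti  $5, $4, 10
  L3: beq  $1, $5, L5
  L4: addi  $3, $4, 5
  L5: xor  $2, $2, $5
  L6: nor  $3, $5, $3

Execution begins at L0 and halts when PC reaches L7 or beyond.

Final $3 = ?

65516

[0] xor  $1, $6, $6  →  {$0:0, $1:0, $2:13, $3:3, $4:14, $5:9, $6:6}
[1] ori   $6, $3, 13  →  {$0:0, $1:0, $2:13, $3:3, $4:14, $5:9, $6:15}
[2] slti  $5, $4, 10  →  {$0:0, $1:0, $2:13, $3:3, $4:14, $5:0, $6:15}
[3] beq  $1, $5, L5  →  {$0:0, $1:0, $2:13, $3:3, $4:14, $5:0, $6:15}  ⟨branch taken⟩
[4] addi  $3, $4, 5  →  {$0:0, $1:0, $2:13, $3:19, $4:14, $5:0, $6:15}
[5] xor  $2, $2, $5  →  {$0:0, $1:0, $2:13, $3:19, $4:14, $5:0, $6:15}
[6] nor  $3, $5, $3  →  {$0:0, $1:0, $2:13, $3:65516, $4:14, $5:0, $6:15}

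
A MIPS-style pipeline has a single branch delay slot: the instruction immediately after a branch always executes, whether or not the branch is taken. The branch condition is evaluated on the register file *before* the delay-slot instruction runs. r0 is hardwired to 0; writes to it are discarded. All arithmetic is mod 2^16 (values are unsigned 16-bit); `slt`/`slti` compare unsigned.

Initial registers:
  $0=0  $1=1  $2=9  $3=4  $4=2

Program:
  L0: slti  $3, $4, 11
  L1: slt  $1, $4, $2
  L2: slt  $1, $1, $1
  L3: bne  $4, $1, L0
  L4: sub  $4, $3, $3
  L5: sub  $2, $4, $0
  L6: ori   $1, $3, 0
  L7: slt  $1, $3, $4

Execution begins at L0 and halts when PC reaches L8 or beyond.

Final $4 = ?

PC=0  slti  $3, $4, 11       | $0=0 $1=1 $2=9 $3=1 $4=2
PC=1  slt  $1, $4, $2        | $0=0 $1=1 $2=9 $3=1 $4=2
PC=2  slt  $1, $1, $1        | $0=0 $1=0 $2=9 $3=1 $4=2
PC=3  bne  $4, $1, L0        | $0=0 $1=0 $2=9 $3=1 $4=2  [TAKEN]
PC=4  sub  $4, $3, $3        | $0=0 $1=0 $2=9 $3=1 $4=0
PC=0  slti  $3, $4, 11       | $0=0 $1=0 $2=9 $3=1 $4=0
PC=1  slt  $1, $4, $2        | $0=0 $1=1 $2=9 $3=1 $4=0
PC=2  slt  $1, $1, $1        | $0=0 $1=0 $2=9 $3=1 $4=0
PC=3  bne  $4, $1, L0        | $0=0 $1=0 $2=9 $3=1 $4=0  [not taken]
PC=4  sub  $4, $3, $3        | $0=0 $1=0 $2=9 $3=1 $4=0
PC=5  sub  $2, $4, $0        | $0=0 $1=0 $2=0 $3=1 $4=0
PC=6  ori   $1, $3, 0        | $0=0 $1=1 $2=0 $3=1 $4=0
PC=7  slt  $1, $3, $4        | $0=0 $1=0 $2=0 $3=1 $4=0

0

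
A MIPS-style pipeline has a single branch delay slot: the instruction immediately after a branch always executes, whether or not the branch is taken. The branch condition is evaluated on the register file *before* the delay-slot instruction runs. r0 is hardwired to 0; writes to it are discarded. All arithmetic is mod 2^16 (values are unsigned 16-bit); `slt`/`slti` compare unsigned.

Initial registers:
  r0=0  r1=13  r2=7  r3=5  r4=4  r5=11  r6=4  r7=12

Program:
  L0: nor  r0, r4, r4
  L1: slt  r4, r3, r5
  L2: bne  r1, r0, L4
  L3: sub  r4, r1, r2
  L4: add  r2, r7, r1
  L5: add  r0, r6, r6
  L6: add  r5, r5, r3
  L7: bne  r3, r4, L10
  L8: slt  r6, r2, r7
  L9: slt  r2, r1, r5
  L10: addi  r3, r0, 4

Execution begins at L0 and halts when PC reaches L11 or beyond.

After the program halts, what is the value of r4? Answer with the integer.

6

[0] nor  r0, r4, r4  →  {r0:0, r1:13, r2:7, r3:5, r4:4, r5:11, r6:4, r7:12}
[1] slt  r4, r3, r5  →  {r0:0, r1:13, r2:7, r3:5, r4:1, r5:11, r6:4, r7:12}
[2] bne  r1, r0, L4  →  {r0:0, r1:13, r2:7, r3:5, r4:1, r5:11, r6:4, r7:12}  ⟨branch taken⟩
[3] sub  r4, r1, r2  →  {r0:0, r1:13, r2:7, r3:5, r4:6, r5:11, r6:4, r7:12}
[4] add  r2, r7, r1  →  {r0:0, r1:13, r2:25, r3:5, r4:6, r5:11, r6:4, r7:12}
[5] add  r0, r6, r6  →  {r0:0, r1:13, r2:25, r3:5, r4:6, r5:11, r6:4, r7:12}
[6] add  r5, r5, r3  →  {r0:0, r1:13, r2:25, r3:5, r4:6, r5:16, r6:4, r7:12}
[7] bne  r3, r4, L10  →  {r0:0, r1:13, r2:25, r3:5, r4:6, r5:16, r6:4, r7:12}  ⟨branch taken⟩
[8] slt  r6, r2, r7  →  {r0:0, r1:13, r2:25, r3:5, r4:6, r5:16, r6:0, r7:12}
[10] addi  r3, r0, 4  →  {r0:0, r1:13, r2:25, r3:4, r4:6, r5:16, r6:0, r7:12}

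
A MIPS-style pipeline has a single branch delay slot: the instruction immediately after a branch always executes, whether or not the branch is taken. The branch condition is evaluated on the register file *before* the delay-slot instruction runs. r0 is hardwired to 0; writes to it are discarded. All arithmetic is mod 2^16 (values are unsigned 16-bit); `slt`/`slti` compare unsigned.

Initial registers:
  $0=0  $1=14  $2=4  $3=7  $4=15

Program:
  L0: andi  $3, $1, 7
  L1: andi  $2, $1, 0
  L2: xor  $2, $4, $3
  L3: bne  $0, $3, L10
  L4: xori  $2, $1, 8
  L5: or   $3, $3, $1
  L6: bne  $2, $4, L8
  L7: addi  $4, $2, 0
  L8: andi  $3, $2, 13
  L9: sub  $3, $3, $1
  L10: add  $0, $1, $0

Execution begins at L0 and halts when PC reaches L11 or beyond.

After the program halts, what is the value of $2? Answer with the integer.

  step pc=0: andi  $3, $1, 7  regs=(0,14,4,6,15)
  step pc=1: andi  $2, $1, 0  regs=(0,14,0,6,15)
  step pc=2: xor  $2, $4, $3  regs=(0,14,9,6,15)
  step pc=3: bne  $0, $3, L10  cond=T  regs=(0,14,9,6,15)
  step pc=4: xori  $2, $1, 8  regs=(0,14,6,6,15)
  step pc=10: add  $0, $1, $0  regs=(0,14,6,6,15)

6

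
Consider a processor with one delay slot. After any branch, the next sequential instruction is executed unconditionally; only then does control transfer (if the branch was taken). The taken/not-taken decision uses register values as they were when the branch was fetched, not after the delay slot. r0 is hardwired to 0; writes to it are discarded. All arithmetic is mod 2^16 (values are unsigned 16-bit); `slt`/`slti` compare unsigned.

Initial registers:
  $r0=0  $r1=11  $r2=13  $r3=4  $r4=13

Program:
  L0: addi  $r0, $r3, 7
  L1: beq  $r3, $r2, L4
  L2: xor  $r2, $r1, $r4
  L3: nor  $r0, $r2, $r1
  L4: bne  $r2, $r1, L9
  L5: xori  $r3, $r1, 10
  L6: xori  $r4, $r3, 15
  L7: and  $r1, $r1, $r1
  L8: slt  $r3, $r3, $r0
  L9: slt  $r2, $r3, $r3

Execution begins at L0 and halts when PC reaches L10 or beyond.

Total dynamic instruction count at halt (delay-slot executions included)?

#0 addi  $r0, $r3, 7 ; 0/11/13/4/13
#1 beq  $r3, $r2, L4 ; 0/11/13/4/13 ; →fallthru
#2 xor  $r2, $r1, $r4 ; 0/11/6/4/13
#3 nor  $r0, $r2, $r1 ; 0/11/6/4/13
#4 bne  $r2, $r1, L9 ; 0/11/6/4/13 ; →target
#5 xori  $r3, $r1, 10 ; 0/11/6/1/13
#9 slt  $r2, $r3, $r3 ; 0/11/0/1/13

7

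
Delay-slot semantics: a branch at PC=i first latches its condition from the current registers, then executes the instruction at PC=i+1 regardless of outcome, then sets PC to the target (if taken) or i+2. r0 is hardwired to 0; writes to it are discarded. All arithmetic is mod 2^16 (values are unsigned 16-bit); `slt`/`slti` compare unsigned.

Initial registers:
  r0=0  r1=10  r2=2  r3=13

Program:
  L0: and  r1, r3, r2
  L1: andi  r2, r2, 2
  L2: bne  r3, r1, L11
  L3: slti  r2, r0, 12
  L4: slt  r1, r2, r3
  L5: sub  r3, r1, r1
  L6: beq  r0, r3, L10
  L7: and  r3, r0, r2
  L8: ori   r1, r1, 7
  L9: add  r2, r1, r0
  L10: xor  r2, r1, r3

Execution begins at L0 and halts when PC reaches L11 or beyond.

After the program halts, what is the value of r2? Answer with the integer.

1

PC=0  and  r1, r3, r2        | r0=0 r1=0 r2=2 r3=13
PC=1  andi  r2, r2, 2        | r0=0 r1=0 r2=2 r3=13
PC=2  bne  r3, r1, L11       | r0=0 r1=0 r2=2 r3=13  [TAKEN]
PC=3  slti  r2, r0, 12       | r0=0 r1=0 r2=1 r3=13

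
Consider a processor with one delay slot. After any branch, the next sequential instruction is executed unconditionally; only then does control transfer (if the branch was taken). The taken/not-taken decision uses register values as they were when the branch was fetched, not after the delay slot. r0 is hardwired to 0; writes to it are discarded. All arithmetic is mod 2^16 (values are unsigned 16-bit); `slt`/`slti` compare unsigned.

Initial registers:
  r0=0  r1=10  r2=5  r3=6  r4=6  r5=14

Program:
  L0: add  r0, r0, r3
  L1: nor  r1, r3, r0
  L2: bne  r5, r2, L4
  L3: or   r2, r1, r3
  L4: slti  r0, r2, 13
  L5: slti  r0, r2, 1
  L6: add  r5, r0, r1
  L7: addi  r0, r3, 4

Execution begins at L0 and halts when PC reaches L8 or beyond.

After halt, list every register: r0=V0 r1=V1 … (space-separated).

PC=0  add  r0, r0, r3        | r0=0 r1=10 r2=5 r3=6 r4=6 r5=14
PC=1  nor  r1, r3, r0        | r0=0 r1=65529 r2=5 r3=6 r4=6 r5=14
PC=2  bne  r5, r2, L4        | r0=0 r1=65529 r2=5 r3=6 r4=6 r5=14  [TAKEN]
PC=3  or   r2, r1, r3        | r0=0 r1=65529 r2=65535 r3=6 r4=6 r5=14
PC=4  slti  r0, r2, 13       | r0=0 r1=65529 r2=65535 r3=6 r4=6 r5=14
PC=5  slti  r0, r2, 1        | r0=0 r1=65529 r2=65535 r3=6 r4=6 r5=14
PC=6  add  r5, r0, r1        | r0=0 r1=65529 r2=65535 r3=6 r4=6 r5=65529
PC=7  addi  r0, r3, 4        | r0=0 r1=65529 r2=65535 r3=6 r4=6 r5=65529

r0=0 r1=65529 r2=65535 r3=6 r4=6 r5=65529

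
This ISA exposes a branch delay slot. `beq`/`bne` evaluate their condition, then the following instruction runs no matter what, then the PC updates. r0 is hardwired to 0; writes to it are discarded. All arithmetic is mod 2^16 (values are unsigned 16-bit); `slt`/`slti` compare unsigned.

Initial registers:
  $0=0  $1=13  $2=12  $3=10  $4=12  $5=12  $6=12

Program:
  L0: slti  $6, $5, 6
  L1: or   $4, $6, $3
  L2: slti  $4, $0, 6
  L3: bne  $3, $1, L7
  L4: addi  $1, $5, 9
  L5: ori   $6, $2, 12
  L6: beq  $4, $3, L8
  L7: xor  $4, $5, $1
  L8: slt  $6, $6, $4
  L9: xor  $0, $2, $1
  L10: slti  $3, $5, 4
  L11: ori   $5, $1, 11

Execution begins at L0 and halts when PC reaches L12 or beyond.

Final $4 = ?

25

PC=0  slti  $6, $5, 6        | $0=0 $1=13 $2=12 $3=10 $4=12 $5=12 $6=0
PC=1  or   $4, $6, $3        | $0=0 $1=13 $2=12 $3=10 $4=10 $5=12 $6=0
PC=2  slti  $4, $0, 6        | $0=0 $1=13 $2=12 $3=10 $4=1 $5=12 $6=0
PC=3  bne  $3, $1, L7        | $0=0 $1=13 $2=12 $3=10 $4=1 $5=12 $6=0  [TAKEN]
PC=4  addi  $1, $5, 9        | $0=0 $1=21 $2=12 $3=10 $4=1 $5=12 $6=0
PC=7  xor  $4, $5, $1        | $0=0 $1=21 $2=12 $3=10 $4=25 $5=12 $6=0
PC=8  slt  $6, $6, $4        | $0=0 $1=21 $2=12 $3=10 $4=25 $5=12 $6=1
PC=9  xor  $0, $2, $1        | $0=0 $1=21 $2=12 $3=10 $4=25 $5=12 $6=1
PC=10 slti  $3, $5, 4        | $0=0 $1=21 $2=12 $3=0 $4=25 $5=12 $6=1
PC=11 ori   $5, $1, 11       | $0=0 $1=21 $2=12 $3=0 $4=25 $5=31 $6=1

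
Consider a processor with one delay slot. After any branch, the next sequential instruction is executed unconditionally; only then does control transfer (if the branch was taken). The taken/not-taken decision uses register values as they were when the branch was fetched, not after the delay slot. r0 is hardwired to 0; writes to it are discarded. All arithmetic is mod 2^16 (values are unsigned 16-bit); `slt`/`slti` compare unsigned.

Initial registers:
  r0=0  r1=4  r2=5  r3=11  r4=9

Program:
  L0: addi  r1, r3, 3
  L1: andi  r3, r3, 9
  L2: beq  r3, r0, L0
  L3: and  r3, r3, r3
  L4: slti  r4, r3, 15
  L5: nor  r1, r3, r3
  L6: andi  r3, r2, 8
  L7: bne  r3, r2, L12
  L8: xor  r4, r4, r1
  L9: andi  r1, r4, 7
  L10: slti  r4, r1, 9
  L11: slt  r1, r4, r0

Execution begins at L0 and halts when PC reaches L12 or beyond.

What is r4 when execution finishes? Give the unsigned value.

PC=0  addi  r1, r3, 3        | r0=0 r1=14 r2=5 r3=11 r4=9
PC=1  andi  r3, r3, 9        | r0=0 r1=14 r2=5 r3=9 r4=9
PC=2  beq  r3, r0, L0        | r0=0 r1=14 r2=5 r3=9 r4=9  [not taken]
PC=3  and  r3, r3, r3        | r0=0 r1=14 r2=5 r3=9 r4=9
PC=4  slti  r4, r3, 15       | r0=0 r1=14 r2=5 r3=9 r4=1
PC=5  nor  r1, r3, r3        | r0=0 r1=65526 r2=5 r3=9 r4=1
PC=6  andi  r3, r2, 8        | r0=0 r1=65526 r2=5 r3=0 r4=1
PC=7  bne  r3, r2, L12       | r0=0 r1=65526 r2=5 r3=0 r4=1  [TAKEN]
PC=8  xor  r4, r4, r1        | r0=0 r1=65526 r2=5 r3=0 r4=65527

65527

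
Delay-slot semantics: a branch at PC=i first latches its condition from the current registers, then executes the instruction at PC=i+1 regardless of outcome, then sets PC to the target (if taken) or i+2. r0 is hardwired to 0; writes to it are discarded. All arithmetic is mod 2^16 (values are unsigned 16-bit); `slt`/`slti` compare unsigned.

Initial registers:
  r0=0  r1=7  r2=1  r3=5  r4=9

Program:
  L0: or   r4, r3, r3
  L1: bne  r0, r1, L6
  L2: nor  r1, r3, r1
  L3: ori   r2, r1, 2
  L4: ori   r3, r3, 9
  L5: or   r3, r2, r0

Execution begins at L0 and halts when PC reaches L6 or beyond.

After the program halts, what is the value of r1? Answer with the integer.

  step pc=0: or   r4, r3, r3  regs=(0,7,1,5,5)
  step pc=1: bne  r0, r1, L6  cond=T  regs=(0,7,1,5,5)
  step pc=2: nor  r1, r3, r1  regs=(0,65528,1,5,5)

65528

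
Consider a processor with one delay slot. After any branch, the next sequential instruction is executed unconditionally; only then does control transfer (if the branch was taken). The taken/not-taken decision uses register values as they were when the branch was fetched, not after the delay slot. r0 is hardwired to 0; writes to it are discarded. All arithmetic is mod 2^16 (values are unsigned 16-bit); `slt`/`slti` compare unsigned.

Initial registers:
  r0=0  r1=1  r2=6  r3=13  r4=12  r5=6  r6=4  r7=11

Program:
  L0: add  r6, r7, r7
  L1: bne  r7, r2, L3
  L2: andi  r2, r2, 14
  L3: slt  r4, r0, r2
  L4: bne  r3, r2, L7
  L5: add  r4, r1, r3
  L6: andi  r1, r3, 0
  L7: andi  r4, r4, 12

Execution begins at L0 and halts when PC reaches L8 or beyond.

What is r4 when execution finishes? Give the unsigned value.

  step pc=0: add  r6, r7, r7  regs=(0,1,6,13,12,6,22,11)
  step pc=1: bne  r7, r2, L3  cond=T  regs=(0,1,6,13,12,6,22,11)
  step pc=2: andi  r2, r2, 14  regs=(0,1,6,13,12,6,22,11)
  step pc=3: slt  r4, r0, r2  regs=(0,1,6,13,1,6,22,11)
  step pc=4: bne  r3, r2, L7  cond=T  regs=(0,1,6,13,1,6,22,11)
  step pc=5: add  r4, r1, r3  regs=(0,1,6,13,14,6,22,11)
  step pc=7: andi  r4, r4, 12  regs=(0,1,6,13,12,6,22,11)

12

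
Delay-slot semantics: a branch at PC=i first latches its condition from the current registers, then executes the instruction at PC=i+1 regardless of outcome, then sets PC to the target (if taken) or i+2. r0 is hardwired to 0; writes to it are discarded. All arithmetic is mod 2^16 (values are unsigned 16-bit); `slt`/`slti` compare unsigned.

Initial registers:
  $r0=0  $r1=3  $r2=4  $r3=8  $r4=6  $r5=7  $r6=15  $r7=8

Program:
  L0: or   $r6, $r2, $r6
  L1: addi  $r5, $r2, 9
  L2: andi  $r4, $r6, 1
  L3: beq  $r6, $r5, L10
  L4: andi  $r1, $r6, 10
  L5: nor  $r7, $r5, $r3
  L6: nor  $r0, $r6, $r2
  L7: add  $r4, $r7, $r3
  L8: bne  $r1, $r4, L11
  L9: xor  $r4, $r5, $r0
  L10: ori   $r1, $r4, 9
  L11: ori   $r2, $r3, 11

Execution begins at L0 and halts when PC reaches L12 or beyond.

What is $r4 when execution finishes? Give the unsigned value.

PC=0  or   $r6, $r2, $r6     | $r0=0 $r1=3 $r2=4 $r3=8 $r4=6 $r5=7 $r6=15 $r7=8
PC=1  addi  $r5, $r2, 9      | $r0=0 $r1=3 $r2=4 $r3=8 $r4=6 $r5=13 $r6=15 $r7=8
PC=2  andi  $r4, $r6, 1      | $r0=0 $r1=3 $r2=4 $r3=8 $r4=1 $r5=13 $r6=15 $r7=8
PC=3  beq  $r6, $r5, L10     | $r0=0 $r1=3 $r2=4 $r3=8 $r4=1 $r5=13 $r6=15 $r7=8  [not taken]
PC=4  andi  $r1, $r6, 10     | $r0=0 $r1=10 $r2=4 $r3=8 $r4=1 $r5=13 $r6=15 $r7=8
PC=5  nor  $r7, $r5, $r3     | $r0=0 $r1=10 $r2=4 $r3=8 $r4=1 $r5=13 $r6=15 $r7=65522
PC=6  nor  $r0, $r6, $r2     | $r0=0 $r1=10 $r2=4 $r3=8 $r4=1 $r5=13 $r6=15 $r7=65522
PC=7  add  $r4, $r7, $r3     | $r0=0 $r1=10 $r2=4 $r3=8 $r4=65530 $r5=13 $r6=15 $r7=65522
PC=8  bne  $r1, $r4, L11     | $r0=0 $r1=10 $r2=4 $r3=8 $r4=65530 $r5=13 $r6=15 $r7=65522  [TAKEN]
PC=9  xor  $r4, $r5, $r0     | $r0=0 $r1=10 $r2=4 $r3=8 $r4=13 $r5=13 $r6=15 $r7=65522
PC=11 ori   $r2, $r3, 11     | $r0=0 $r1=10 $r2=11 $r3=8 $r4=13 $r5=13 $r6=15 $r7=65522

13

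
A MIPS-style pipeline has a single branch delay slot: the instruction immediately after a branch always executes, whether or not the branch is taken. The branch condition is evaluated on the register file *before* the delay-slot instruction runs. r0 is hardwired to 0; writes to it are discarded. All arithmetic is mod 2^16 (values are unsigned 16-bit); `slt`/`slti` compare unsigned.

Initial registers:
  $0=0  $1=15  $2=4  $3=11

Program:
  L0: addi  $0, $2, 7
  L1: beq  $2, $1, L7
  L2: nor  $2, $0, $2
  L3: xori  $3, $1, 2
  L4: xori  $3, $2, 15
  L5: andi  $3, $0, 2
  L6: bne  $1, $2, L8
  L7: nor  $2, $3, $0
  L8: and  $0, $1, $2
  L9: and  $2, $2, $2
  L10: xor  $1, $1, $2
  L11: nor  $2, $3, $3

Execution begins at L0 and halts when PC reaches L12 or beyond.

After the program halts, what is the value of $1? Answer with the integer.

PC=0  addi  $0, $2, 7        | $0=0 $1=15 $2=4 $3=11
PC=1  beq  $2, $1, L7        | $0=0 $1=15 $2=4 $3=11  [not taken]
PC=2  nor  $2, $0, $2        | $0=0 $1=15 $2=65531 $3=11
PC=3  xori  $3, $1, 2        | $0=0 $1=15 $2=65531 $3=13
PC=4  xori  $3, $2, 15       | $0=0 $1=15 $2=65531 $3=65524
PC=5  andi  $3, $0, 2        | $0=0 $1=15 $2=65531 $3=0
PC=6  bne  $1, $2, L8        | $0=0 $1=15 $2=65531 $3=0  [TAKEN]
PC=7  nor  $2, $3, $0        | $0=0 $1=15 $2=65535 $3=0
PC=8  and  $0, $1, $2        | $0=0 $1=15 $2=65535 $3=0
PC=9  and  $2, $2, $2        | $0=0 $1=15 $2=65535 $3=0
PC=10 xor  $1, $1, $2        | $0=0 $1=65520 $2=65535 $3=0
PC=11 nor  $2, $3, $3        | $0=0 $1=65520 $2=65535 $3=0

65520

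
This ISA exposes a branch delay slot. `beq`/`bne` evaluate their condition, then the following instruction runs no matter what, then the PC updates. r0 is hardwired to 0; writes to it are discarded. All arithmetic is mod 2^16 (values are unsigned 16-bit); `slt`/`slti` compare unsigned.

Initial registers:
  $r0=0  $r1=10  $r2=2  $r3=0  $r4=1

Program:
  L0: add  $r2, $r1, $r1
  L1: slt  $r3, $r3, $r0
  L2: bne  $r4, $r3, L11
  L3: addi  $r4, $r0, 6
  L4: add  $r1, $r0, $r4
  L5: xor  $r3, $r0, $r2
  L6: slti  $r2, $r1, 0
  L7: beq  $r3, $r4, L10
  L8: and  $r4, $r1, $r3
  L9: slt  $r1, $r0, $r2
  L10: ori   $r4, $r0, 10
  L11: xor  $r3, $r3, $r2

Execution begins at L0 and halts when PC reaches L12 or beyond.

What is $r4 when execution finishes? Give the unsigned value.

PC=0  add  $r2, $r1, $r1     | $r0=0 $r1=10 $r2=20 $r3=0 $r4=1
PC=1  slt  $r3, $r3, $r0     | $r0=0 $r1=10 $r2=20 $r3=0 $r4=1
PC=2  bne  $r4, $r3, L11     | $r0=0 $r1=10 $r2=20 $r3=0 $r4=1  [TAKEN]
PC=3  addi  $r4, $r0, 6      | $r0=0 $r1=10 $r2=20 $r3=0 $r4=6
PC=11 xor  $r3, $r3, $r2     | $r0=0 $r1=10 $r2=20 $r3=20 $r4=6

6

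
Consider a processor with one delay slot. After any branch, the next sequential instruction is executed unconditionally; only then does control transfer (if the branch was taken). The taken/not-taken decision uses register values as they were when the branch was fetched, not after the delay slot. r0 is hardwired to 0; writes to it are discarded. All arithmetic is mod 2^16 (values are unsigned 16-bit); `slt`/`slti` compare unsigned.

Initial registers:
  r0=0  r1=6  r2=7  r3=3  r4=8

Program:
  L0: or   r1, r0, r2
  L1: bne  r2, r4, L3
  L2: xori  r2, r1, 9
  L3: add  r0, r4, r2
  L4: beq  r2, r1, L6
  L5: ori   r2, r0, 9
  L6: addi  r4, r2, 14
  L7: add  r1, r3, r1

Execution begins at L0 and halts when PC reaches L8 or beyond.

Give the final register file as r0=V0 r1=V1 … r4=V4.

#0 or   r1, r0, r2 ; 0/7/7/3/8
#1 bne  r2, r4, L3 ; 0/7/7/3/8 ; →target
#2 xori  r2, r1, 9 ; 0/7/14/3/8
#3 add  r0, r4, r2 ; 0/7/14/3/8
#4 beq  r2, r1, L6 ; 0/7/14/3/8 ; →fallthru
#5 ori   r2, r0, 9 ; 0/7/9/3/8
#6 addi  r4, r2, 14 ; 0/7/9/3/23
#7 add  r1, r3, r1 ; 0/10/9/3/23

r0=0 r1=10 r2=9 r3=3 r4=23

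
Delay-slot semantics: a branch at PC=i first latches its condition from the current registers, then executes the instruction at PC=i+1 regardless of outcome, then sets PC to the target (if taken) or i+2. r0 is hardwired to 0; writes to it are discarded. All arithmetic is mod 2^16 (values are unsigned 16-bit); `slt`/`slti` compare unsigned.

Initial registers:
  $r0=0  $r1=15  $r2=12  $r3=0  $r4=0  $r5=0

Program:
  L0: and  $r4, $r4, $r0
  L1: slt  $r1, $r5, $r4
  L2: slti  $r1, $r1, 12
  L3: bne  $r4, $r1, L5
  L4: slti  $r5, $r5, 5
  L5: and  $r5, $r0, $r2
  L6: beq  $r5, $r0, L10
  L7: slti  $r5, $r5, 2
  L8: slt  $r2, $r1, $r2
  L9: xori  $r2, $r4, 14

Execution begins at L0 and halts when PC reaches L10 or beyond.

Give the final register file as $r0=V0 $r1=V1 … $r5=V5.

$r0=0 $r1=1 $r2=12 $r3=0 $r4=0 $r5=1

PC=0  and  $r4, $r4, $r0     | $r0=0 $r1=15 $r2=12 $r3=0 $r4=0 $r5=0
PC=1  slt  $r1, $r5, $r4     | $r0=0 $r1=0 $r2=12 $r3=0 $r4=0 $r5=0
PC=2  slti  $r1, $r1, 12     | $r0=0 $r1=1 $r2=12 $r3=0 $r4=0 $r5=0
PC=3  bne  $r4, $r1, L5      | $r0=0 $r1=1 $r2=12 $r3=0 $r4=0 $r5=0  [TAKEN]
PC=4  slti  $r5, $r5, 5      | $r0=0 $r1=1 $r2=12 $r3=0 $r4=0 $r5=1
PC=5  and  $r5, $r0, $r2     | $r0=0 $r1=1 $r2=12 $r3=0 $r4=0 $r5=0
PC=6  beq  $r5, $r0, L10     | $r0=0 $r1=1 $r2=12 $r3=0 $r4=0 $r5=0  [TAKEN]
PC=7  slti  $r5, $r5, 2      | $r0=0 $r1=1 $r2=12 $r3=0 $r4=0 $r5=1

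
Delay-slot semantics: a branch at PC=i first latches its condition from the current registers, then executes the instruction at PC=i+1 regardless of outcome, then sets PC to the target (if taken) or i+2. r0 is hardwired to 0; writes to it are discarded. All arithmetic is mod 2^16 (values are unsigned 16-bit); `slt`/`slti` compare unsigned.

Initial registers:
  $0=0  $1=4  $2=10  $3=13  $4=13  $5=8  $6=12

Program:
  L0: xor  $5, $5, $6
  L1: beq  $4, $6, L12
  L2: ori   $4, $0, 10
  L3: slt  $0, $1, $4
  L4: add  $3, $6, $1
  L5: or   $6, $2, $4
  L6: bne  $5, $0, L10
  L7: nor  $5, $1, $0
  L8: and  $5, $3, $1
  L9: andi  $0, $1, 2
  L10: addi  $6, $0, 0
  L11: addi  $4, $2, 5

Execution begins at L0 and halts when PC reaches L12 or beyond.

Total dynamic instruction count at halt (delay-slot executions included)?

10

[0] xor  $5, $5, $6  →  {$0:0, $1:4, $2:10, $3:13, $4:13, $5:4, $6:12}
[1] beq  $4, $6, L12  →  {$0:0, $1:4, $2:10, $3:13, $4:13, $5:4, $6:12}  ⟨branch fallthrough⟩
[2] ori   $4, $0, 10  →  {$0:0, $1:4, $2:10, $3:13, $4:10, $5:4, $6:12}
[3] slt  $0, $1, $4  →  {$0:0, $1:4, $2:10, $3:13, $4:10, $5:4, $6:12}
[4] add  $3, $6, $1  →  {$0:0, $1:4, $2:10, $3:16, $4:10, $5:4, $6:12}
[5] or   $6, $2, $4  →  {$0:0, $1:4, $2:10, $3:16, $4:10, $5:4, $6:10}
[6] bne  $5, $0, L10  →  {$0:0, $1:4, $2:10, $3:16, $4:10, $5:4, $6:10}  ⟨branch taken⟩
[7] nor  $5, $1, $0  →  {$0:0, $1:4, $2:10, $3:16, $4:10, $5:65531, $6:10}
[10] addi  $6, $0, 0  →  {$0:0, $1:4, $2:10, $3:16, $4:10, $5:65531, $6:0}
[11] addi  $4, $2, 5  →  {$0:0, $1:4, $2:10, $3:16, $4:15, $5:65531, $6:0}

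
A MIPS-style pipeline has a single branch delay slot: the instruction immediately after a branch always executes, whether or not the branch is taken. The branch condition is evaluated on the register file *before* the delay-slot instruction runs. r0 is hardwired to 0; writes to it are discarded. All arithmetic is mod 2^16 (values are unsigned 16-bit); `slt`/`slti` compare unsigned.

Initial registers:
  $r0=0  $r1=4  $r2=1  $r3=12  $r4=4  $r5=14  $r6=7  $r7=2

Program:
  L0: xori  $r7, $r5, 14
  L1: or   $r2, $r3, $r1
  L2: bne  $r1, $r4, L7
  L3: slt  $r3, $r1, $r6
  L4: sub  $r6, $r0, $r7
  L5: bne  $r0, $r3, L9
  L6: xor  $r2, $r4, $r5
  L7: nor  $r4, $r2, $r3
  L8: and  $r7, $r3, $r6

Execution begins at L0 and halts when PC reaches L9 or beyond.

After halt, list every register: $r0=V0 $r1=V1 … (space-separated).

  step pc=0: xori  $r7, $r5, 14  regs=(0,4,1,12,4,14,7,0)
  step pc=1: or   $r2, $r3, $r1  regs=(0,4,12,12,4,14,7,0)
  step pc=2: bne  $r1, $r4, L7  cond=F  regs=(0,4,12,12,4,14,7,0)
  step pc=3: slt  $r3, $r1, $r6  regs=(0,4,12,1,4,14,7,0)
  step pc=4: sub  $r6, $r0, $r7  regs=(0,4,12,1,4,14,0,0)
  step pc=5: bne  $r0, $r3, L9  cond=T  regs=(0,4,12,1,4,14,0,0)
  step pc=6: xor  $r2, $r4, $r5  regs=(0,4,10,1,4,14,0,0)

$r0=0 $r1=4 $r2=10 $r3=1 $r4=4 $r5=14 $r6=0 $r7=0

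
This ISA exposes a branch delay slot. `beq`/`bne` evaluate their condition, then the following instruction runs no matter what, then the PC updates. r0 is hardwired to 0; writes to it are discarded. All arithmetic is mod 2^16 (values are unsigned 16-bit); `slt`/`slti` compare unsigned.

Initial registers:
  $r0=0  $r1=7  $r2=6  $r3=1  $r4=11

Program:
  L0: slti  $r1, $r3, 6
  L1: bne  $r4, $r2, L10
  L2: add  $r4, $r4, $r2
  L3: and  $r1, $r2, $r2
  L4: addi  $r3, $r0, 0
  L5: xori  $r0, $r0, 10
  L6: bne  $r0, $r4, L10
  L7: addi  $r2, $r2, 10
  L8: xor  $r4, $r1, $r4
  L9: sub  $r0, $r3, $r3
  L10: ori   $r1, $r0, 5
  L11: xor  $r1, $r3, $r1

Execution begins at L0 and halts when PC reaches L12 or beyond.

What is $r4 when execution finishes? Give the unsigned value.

[0] slti  $r1, $r3, 6  →  {$r0:0, $r1:1, $r2:6, $r3:1, $r4:11}
[1] bne  $r4, $r2, L10  →  {$r0:0, $r1:1, $r2:6, $r3:1, $r4:11}  ⟨branch taken⟩
[2] add  $r4, $r4, $r2  →  {$r0:0, $r1:1, $r2:6, $r3:1, $r4:17}
[10] ori   $r1, $r0, 5  →  {$r0:0, $r1:5, $r2:6, $r3:1, $r4:17}
[11] xor  $r1, $r3, $r1  →  {$r0:0, $r1:4, $r2:6, $r3:1, $r4:17}

17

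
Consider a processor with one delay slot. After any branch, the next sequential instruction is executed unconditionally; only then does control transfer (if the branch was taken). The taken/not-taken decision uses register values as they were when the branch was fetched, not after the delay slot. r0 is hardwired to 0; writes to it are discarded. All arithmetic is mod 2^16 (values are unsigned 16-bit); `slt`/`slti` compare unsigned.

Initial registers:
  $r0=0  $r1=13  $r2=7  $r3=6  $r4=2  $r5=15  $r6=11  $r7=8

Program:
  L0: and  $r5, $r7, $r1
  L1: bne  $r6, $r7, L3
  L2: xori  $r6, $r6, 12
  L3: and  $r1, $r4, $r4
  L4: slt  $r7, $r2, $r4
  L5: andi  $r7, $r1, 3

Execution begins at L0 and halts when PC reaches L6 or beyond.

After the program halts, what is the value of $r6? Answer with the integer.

7

#0 and  $r5, $r7, $r1 ; 0/13/7/6/2/8/11/8
#1 bne  $r6, $r7, L3 ; 0/13/7/6/2/8/11/8 ; →target
#2 xori  $r6, $r6, 12 ; 0/13/7/6/2/8/7/8
#3 and  $r1, $r4, $r4 ; 0/2/7/6/2/8/7/8
#4 slt  $r7, $r2, $r4 ; 0/2/7/6/2/8/7/0
#5 andi  $r7, $r1, 3 ; 0/2/7/6/2/8/7/2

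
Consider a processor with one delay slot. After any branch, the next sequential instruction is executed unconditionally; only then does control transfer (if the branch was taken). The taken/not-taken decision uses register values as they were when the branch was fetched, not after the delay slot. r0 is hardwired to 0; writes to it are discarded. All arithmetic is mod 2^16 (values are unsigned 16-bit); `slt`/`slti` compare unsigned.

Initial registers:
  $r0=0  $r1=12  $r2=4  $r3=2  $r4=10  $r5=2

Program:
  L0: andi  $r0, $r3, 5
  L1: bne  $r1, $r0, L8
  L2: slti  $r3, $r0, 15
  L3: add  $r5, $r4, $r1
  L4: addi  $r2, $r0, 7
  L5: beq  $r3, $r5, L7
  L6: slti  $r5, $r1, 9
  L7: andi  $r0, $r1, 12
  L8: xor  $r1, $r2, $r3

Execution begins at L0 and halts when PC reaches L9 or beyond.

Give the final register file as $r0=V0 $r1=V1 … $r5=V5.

$r0=0 $r1=5 $r2=4 $r3=1 $r4=10 $r5=2

  step pc=0: andi  $r0, $r3, 5  regs=(0,12,4,2,10,2)
  step pc=1: bne  $r1, $r0, L8  cond=T  regs=(0,12,4,2,10,2)
  step pc=2: slti  $r3, $r0, 15  regs=(0,12,4,1,10,2)
  step pc=8: xor  $r1, $r2, $r3  regs=(0,5,4,1,10,2)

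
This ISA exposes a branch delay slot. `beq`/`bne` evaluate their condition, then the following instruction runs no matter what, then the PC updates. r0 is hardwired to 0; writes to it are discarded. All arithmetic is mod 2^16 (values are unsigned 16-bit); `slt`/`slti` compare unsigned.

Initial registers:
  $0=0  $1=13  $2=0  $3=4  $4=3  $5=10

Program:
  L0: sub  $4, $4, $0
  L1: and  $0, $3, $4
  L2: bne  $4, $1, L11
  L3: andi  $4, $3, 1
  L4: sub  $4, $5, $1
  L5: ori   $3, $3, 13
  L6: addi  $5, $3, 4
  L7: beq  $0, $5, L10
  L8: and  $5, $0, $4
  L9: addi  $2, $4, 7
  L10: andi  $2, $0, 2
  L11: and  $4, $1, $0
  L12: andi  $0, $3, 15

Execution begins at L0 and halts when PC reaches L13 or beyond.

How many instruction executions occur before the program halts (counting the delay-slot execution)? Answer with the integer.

6

#0 sub  $4, $4, $0 ; 0/13/0/4/3/10
#1 and  $0, $3, $4 ; 0/13/0/4/3/10
#2 bne  $4, $1, L11 ; 0/13/0/4/3/10 ; →target
#3 andi  $4, $3, 1 ; 0/13/0/4/0/10
#11 and  $4, $1, $0 ; 0/13/0/4/0/10
#12 andi  $0, $3, 15 ; 0/13/0/4/0/10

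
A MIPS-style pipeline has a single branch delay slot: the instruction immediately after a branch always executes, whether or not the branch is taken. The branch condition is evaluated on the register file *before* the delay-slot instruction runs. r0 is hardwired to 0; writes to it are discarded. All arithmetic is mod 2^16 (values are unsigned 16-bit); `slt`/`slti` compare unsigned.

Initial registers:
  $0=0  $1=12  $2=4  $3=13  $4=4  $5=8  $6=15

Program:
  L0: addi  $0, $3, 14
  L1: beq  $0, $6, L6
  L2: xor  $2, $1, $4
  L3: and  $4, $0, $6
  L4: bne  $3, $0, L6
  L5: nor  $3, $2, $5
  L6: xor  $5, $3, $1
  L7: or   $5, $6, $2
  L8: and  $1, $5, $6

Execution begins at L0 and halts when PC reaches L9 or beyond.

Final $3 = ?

PC=0  addi  $0, $3, 14       | $0=0 $1=12 $2=4 $3=13 $4=4 $5=8 $6=15
PC=1  beq  $0, $6, L6        | $0=0 $1=12 $2=4 $3=13 $4=4 $5=8 $6=15  [not taken]
PC=2  xor  $2, $1, $4        | $0=0 $1=12 $2=8 $3=13 $4=4 $5=8 $6=15
PC=3  and  $4, $0, $6        | $0=0 $1=12 $2=8 $3=13 $4=0 $5=8 $6=15
PC=4  bne  $3, $0, L6        | $0=0 $1=12 $2=8 $3=13 $4=0 $5=8 $6=15  [TAKEN]
PC=5  nor  $3, $2, $5        | $0=0 $1=12 $2=8 $3=65527 $4=0 $5=8 $6=15
PC=6  xor  $5, $3, $1        | $0=0 $1=12 $2=8 $3=65527 $4=0 $5=65531 $6=15
PC=7  or   $5, $6, $2        | $0=0 $1=12 $2=8 $3=65527 $4=0 $5=15 $6=15
PC=8  and  $1, $5, $6        | $0=0 $1=15 $2=8 $3=65527 $4=0 $5=15 $6=15

65527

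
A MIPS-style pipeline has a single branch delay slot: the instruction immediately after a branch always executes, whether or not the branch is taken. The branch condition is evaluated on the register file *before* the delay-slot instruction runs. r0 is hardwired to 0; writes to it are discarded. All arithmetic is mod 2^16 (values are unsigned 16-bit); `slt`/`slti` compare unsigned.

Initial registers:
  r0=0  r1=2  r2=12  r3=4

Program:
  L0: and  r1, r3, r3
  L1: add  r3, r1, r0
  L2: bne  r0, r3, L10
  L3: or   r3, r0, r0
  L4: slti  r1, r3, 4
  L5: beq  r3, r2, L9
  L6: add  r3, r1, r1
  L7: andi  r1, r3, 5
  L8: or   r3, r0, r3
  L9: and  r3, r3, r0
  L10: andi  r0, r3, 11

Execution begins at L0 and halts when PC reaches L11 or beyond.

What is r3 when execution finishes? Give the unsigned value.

0

[0] and  r1, r3, r3  →  {r0:0, r1:4, r2:12, r3:4}
[1] add  r3, r1, r0  →  {r0:0, r1:4, r2:12, r3:4}
[2] bne  r0, r3, L10  →  {r0:0, r1:4, r2:12, r3:4}  ⟨branch taken⟩
[3] or   r3, r0, r0  →  {r0:0, r1:4, r2:12, r3:0}
[10] andi  r0, r3, 11  →  {r0:0, r1:4, r2:12, r3:0}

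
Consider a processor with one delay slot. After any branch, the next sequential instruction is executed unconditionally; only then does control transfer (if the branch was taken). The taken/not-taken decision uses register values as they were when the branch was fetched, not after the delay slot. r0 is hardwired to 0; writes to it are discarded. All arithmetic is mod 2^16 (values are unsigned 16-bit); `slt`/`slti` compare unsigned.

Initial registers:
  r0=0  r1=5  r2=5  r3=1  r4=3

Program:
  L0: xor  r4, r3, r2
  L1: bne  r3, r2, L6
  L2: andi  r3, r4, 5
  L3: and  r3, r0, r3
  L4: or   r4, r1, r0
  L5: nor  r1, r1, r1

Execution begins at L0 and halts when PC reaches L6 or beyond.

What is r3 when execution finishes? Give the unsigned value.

PC=0  xor  r4, r3, r2        | r0=0 r1=5 r2=5 r3=1 r4=4
PC=1  bne  r3, r2, L6        | r0=0 r1=5 r2=5 r3=1 r4=4  [TAKEN]
PC=2  andi  r3, r4, 5        | r0=0 r1=5 r2=5 r3=4 r4=4

4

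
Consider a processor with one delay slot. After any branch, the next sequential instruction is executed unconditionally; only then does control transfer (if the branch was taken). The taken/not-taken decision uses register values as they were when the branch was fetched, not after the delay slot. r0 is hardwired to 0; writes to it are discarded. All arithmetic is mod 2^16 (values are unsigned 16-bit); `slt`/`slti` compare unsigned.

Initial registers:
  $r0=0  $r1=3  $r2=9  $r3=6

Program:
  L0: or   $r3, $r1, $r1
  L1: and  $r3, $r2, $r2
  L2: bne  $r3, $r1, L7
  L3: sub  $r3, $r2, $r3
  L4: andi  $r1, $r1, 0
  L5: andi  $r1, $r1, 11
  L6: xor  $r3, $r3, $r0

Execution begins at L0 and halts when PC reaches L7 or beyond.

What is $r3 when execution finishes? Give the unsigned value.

#0 or   $r3, $r1, $r1 ; 0/3/9/3
#1 and  $r3, $r2, $r2 ; 0/3/9/9
#2 bne  $r3, $r1, L7 ; 0/3/9/9 ; →target
#3 sub  $r3, $r2, $r3 ; 0/3/9/0

0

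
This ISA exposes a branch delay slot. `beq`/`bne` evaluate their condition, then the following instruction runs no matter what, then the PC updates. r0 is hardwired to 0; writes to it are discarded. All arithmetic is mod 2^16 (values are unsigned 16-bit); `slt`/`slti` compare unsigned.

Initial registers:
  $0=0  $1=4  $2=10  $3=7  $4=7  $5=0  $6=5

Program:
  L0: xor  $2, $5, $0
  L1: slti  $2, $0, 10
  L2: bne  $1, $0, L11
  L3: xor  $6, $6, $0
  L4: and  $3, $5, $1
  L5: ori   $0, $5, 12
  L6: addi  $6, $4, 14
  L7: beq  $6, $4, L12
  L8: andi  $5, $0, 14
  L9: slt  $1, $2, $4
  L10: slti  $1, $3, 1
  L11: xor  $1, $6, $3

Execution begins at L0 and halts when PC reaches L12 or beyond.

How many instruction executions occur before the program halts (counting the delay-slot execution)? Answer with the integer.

[0] xor  $2, $5, $0  →  {$0:0, $1:4, $2:0, $3:7, $4:7, $5:0, $6:5}
[1] slti  $2, $0, 10  →  {$0:0, $1:4, $2:1, $3:7, $4:7, $5:0, $6:5}
[2] bne  $1, $0, L11  →  {$0:0, $1:4, $2:1, $3:7, $4:7, $5:0, $6:5}  ⟨branch taken⟩
[3] xor  $6, $6, $0  →  {$0:0, $1:4, $2:1, $3:7, $4:7, $5:0, $6:5}
[11] xor  $1, $6, $3  →  {$0:0, $1:2, $2:1, $3:7, $4:7, $5:0, $6:5}

5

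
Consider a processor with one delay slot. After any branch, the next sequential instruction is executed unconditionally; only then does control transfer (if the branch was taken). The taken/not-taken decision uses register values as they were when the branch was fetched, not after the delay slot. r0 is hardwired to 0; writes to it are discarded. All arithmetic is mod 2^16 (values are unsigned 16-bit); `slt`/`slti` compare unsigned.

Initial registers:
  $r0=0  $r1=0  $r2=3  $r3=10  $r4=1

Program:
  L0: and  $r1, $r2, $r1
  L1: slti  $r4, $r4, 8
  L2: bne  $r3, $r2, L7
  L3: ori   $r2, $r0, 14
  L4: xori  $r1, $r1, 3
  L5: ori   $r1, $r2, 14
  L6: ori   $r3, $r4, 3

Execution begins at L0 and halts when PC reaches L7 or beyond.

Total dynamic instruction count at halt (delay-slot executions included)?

[0] and  $r1, $r2, $r1  →  {$r0:0, $r1:0, $r2:3, $r3:10, $r4:1}
[1] slti  $r4, $r4, 8  →  {$r0:0, $r1:0, $r2:3, $r3:10, $r4:1}
[2] bne  $r3, $r2, L7  →  {$r0:0, $r1:0, $r2:3, $r3:10, $r4:1}  ⟨branch taken⟩
[3] ori   $r2, $r0, 14  →  {$r0:0, $r1:0, $r2:14, $r3:10, $r4:1}

4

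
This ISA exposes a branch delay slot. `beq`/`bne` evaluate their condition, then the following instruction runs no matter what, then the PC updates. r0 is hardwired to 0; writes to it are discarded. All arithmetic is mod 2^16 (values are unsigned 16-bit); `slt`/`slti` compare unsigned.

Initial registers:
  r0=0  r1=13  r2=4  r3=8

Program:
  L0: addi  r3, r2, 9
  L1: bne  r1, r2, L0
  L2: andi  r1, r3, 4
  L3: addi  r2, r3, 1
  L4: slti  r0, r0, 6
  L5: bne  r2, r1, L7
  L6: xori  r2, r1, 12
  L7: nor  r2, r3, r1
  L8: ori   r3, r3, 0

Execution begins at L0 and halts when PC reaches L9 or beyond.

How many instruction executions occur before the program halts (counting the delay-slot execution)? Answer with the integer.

#0 addi  r3, r2, 9 ; 0/13/4/13
#1 bne  r1, r2, L0 ; 0/13/4/13 ; →target
#2 andi  r1, r3, 4 ; 0/4/4/13
#0 addi  r3, r2, 9 ; 0/4/4/13
#1 bne  r1, r2, L0 ; 0/4/4/13 ; →fallthru
#2 andi  r1, r3, 4 ; 0/4/4/13
#3 addi  r2, r3, 1 ; 0/4/14/13
#4 slti  r0, r0, 6 ; 0/4/14/13
#5 bne  r2, r1, L7 ; 0/4/14/13 ; →target
#6 xori  r2, r1, 12 ; 0/4/8/13
#7 nor  r2, r3, r1 ; 0/4/65522/13
#8 ori   r3, r3, 0 ; 0/4/65522/13

12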